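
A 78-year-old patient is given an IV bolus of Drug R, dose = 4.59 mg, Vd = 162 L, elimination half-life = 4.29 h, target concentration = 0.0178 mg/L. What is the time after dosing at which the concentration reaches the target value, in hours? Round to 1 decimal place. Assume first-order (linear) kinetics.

2.9 h

C₀ = Dose / Vd = 4.590 / 162 = 0.02833 mg/L
k = ln2 / t½ = 0.693147 / 4.29 = 0.1616 h⁻¹
t = ln(C₀ / C) / k = ln(0.02833 / 0.0178) / 0.1616
  = ln(1.592) / 0.1616 = 0.4650 / 0.1616 = 2.877 h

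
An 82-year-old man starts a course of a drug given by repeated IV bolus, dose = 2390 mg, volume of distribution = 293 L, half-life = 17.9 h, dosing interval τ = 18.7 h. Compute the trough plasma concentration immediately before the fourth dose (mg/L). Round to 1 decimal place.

6.8 mg/L

C₀ per dose = Dose / Vd = 2390 / 293 = 8.157 mg/L
k = ln2 / t½ = 0.693147 / 17.9 = 0.03872 h⁻¹
Fraction remaining after one interval: r = e^(−kτ) = e^(−0.03872 × 18.7) = 0.4848
Before dose 4, 3 doses have been given (aged 1τ, 2τ, 3τ).
C_trough = C₀ × (r + r² + … + r^3) = C₀ × r(1−r^3)/(1−r)
        = 8.157 × 0.4848 × (1 − 0.1139) / (1 − 0.4848) = 6.801 mg/L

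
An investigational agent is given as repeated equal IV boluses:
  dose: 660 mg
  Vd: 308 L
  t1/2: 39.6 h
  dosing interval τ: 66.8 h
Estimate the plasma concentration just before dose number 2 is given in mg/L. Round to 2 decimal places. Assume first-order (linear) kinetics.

0.67 mg/L

C₀ per dose = Dose / Vd = 660 / 308 = 2.143 mg/L
k = ln2 / t½ = 0.693147 / 39.6 = 0.01750 h⁻¹
Fraction remaining after one interval: r = e^(−kτ) = e^(−0.01750 × 66.8) = 0.3107
Before dose 2, 1 dose has been given (aged 1τ).
C_trough = C₀ × r = 2.143 × 0.3107 = 0.6658 mg/L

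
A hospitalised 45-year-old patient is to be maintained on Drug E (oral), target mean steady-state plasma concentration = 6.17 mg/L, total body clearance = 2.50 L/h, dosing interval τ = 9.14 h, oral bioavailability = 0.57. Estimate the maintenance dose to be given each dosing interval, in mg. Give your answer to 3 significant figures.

At steady state, F × (Dose/τ) = Css × CL.
Dose = Css × CL × τ / F = 6.17 × 2.500 × 9.14 / 0.57 = 247.3 mg

247 mg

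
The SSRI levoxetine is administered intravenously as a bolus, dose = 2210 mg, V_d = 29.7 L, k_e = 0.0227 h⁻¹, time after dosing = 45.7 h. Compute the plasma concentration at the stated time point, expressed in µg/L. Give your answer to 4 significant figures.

C₀ = Dose / Vd = 2210 / 29.7 = 74.41 mg/L
C = C₀ · e^(−k·t) = 74.41 × e^(−0.02270 × 45.7)
  = 74.41 × 0.3544 = 26.37 mg/L
Convert: 26.37 mg/L × 1000 = 26370 µg/L

26370 µg/L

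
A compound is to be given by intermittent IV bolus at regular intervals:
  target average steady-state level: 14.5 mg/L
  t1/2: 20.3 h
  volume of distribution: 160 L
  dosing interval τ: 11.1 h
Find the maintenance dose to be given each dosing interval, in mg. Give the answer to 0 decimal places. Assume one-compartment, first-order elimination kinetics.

k = ln2 / t½ = 0.693147 / 20.3 = 0.03415 h⁻¹
CL = k × Vd = 0.03415 × 160 = 5.464 L/h
At steady state, Dose/τ = Css × CL.
Dose = Css × CL × τ = 14.5 × 5.464 × 11.1 = 879.4 mg

879 mg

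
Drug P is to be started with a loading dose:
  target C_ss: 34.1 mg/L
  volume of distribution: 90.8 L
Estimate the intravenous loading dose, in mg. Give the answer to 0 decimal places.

3096 mg

LD = Css × Vd = 34.1 × 90.8 = 3096 mg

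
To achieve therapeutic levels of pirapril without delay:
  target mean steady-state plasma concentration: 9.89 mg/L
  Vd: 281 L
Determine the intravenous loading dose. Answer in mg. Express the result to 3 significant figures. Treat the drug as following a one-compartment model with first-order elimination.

LD = Css × Vd = 9.89 × 281 = 2779 mg

2780 mg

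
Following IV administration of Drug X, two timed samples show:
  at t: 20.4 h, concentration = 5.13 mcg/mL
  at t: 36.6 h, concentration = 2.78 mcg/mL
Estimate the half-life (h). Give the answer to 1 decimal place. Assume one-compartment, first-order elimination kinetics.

18.3 h

k = ln(C₁/C₂) / (t₂ − t₁) = ln(5.13/2.78) / (36.6 − 20.4)
  = 0.6127 / 16.20 = 0.03782 h⁻¹
t½ = ln2 / k = 0.693147 / 0.03782 = 18.33 h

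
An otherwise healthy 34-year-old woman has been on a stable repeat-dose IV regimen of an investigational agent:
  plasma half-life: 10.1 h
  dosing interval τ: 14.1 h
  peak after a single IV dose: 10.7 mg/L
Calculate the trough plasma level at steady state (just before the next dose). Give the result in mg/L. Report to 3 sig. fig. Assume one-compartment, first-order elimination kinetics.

6.56 mg/L

k = ln2 / t½ = 0.693147 / 10.1 = 0.06863 h⁻¹
e^(−kτ) = e^(−0.06863 × 14.1) = 0.3800
Accumulation ratio R = 1 / (1 − e^(−kτ)) = 1 / (1 − 0.3800) = 1.613
Steady-state trough = C₀ × R × e^(−kτ) = 10.7 × 1.613 × 0.3800 = 6.558 mg/L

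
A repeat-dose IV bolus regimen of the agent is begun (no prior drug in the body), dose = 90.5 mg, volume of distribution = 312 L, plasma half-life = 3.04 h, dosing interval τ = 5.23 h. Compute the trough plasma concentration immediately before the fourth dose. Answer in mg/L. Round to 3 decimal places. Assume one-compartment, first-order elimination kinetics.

C₀ per dose = Dose / Vd = 90.5 / 312 = 0.2901 mg/L
k = ln2 / t½ = 0.693147 / 3.04 = 0.2280 h⁻¹
Fraction remaining after one interval: r = e^(−kτ) = e^(−0.2280 × 5.23) = 0.3035
Before dose 4, 3 doses have been given (aged 1τ, 2τ, 3τ).
C_trough = C₀ × (r + r² + … + r^3) = C₀ × r(1−r^3)/(1−r)
        = 0.2901 × 0.3035 × (1 − 0.02796) / (1 − 0.3035) = 0.1229 mg/L

0.123 mg/L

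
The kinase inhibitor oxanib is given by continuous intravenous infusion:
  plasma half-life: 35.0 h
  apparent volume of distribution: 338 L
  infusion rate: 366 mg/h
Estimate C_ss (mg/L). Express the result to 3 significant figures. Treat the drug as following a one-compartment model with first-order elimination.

k = ln2 / t½ = 0.693147 / 35.0 = 0.01980 h⁻¹
CL = k × Vd = 0.01980 × 338 = 6.692 L/h
At steady state Css = R₀ / CL = 366 / 6.692 = 54.69 mg/L

54.7 mg/L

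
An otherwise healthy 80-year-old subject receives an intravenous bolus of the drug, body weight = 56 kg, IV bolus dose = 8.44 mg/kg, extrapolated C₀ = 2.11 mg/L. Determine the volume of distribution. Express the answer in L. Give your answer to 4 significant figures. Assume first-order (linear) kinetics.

224.0 L

Dose = 8.44 × 56 = 472.6 mg
Vd = Dose / C₀ = 472.6 / 2.11 = 224.0 L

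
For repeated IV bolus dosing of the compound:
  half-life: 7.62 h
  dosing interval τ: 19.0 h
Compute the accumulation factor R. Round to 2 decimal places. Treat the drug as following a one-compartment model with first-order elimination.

k = ln2 / t½ = 0.693147 / 7.62 = 0.09096 h⁻¹
e^(−kτ) = e^(−0.09096 × 19.0) = 0.1776
Accumulation ratio R = 1 / (1 − e^(−kτ)) = 1 / (1 − 0.1776) = 1.216

1.22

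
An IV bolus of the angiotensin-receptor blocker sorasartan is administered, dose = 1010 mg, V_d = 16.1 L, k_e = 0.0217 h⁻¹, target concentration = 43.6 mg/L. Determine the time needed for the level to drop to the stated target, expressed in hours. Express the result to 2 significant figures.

C₀ = Dose / Vd = 1010 / 16.1 = 62.73 mg/L
t = ln(C₀ / C) / k = ln(62.73 / 43.6) / 0.02170
  = ln(1.439) / 0.02170 = 0.3639 / 0.02170 = 16.77 h

17 h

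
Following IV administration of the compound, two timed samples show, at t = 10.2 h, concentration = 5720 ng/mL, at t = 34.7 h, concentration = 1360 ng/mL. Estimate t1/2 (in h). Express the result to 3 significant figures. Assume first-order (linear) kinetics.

k = ln(C₁/C₂) / (t₂ − t₁) = ln(5720/1360) / (34.7 − 10.2)
  = 1.436 / 24.50 = 0.05861 h⁻¹
t½ = ln2 / k = 0.693147 / 0.05861 = 11.83 h

11.8 h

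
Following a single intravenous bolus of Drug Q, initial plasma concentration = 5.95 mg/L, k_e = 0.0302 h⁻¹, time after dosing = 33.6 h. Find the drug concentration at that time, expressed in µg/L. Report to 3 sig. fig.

2160 µg/L

C = C₀ · e^(−k·t) = 5.950 × e^(−0.03020 × 33.6)
  = 5.950 × 0.3625 = 2.157 mg/L
Convert: 2.157 mg/L × 1000 = 2157 µg/L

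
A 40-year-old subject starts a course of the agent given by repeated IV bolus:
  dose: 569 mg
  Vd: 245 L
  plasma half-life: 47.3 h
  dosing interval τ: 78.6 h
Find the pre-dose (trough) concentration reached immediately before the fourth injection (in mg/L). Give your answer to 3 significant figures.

C₀ per dose = Dose / Vd = 569 / 245 = 2.322 mg/L
k = ln2 / t½ = 0.693147 / 47.3 = 0.01465 h⁻¹
Fraction remaining after one interval: r = e^(−kτ) = e^(−0.01465 × 78.6) = 0.3162
Before dose 4, 3 doses have been given (aged 1τ, 2τ, 3τ).
C_trough = C₀ × (r + r² + … + r^3) = C₀ × r(1−r^3)/(1−r)
        = 2.322 × 0.3162 × (1 − 0.03161) / (1 − 0.3162) = 1.040 mg/L

1.04 mg/L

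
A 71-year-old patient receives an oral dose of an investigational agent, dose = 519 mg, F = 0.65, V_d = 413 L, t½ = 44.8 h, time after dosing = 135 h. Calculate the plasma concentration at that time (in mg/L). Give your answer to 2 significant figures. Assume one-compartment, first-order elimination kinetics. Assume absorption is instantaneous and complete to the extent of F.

0.10 mg/L

Amount reaching circulation = F × Dose = 0.65 × 519.0 = 337.4 mg
C₀ = F·Dose / Vd = 337.4 / 413 = 0.8169 mg/L
k = ln2 / t½ = 0.693147 / 44.8 = 0.01547 h⁻¹
C = C₀ · e^(−k·t) = 0.8169 × e^(−0.01547 × 135)
  = 0.8169 × 0.1239 = 0.1012 mg/L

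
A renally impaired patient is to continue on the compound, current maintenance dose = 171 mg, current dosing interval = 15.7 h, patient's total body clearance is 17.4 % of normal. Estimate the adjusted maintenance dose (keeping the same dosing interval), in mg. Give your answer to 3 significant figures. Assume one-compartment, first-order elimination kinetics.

To keep the same average steady-state level, dosing rate must scale with clearance.
CL ratio = 17.4 / 100 = 0.1740
New dose (same interval) = 171 × 0.1740 = 29.75 mg

29.8 mg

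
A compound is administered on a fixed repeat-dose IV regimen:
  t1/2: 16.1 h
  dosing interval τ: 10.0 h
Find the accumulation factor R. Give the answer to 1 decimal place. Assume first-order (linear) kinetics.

k = ln2 / t½ = 0.693147 / 16.1 = 0.04305 h⁻¹
e^(−kτ) = e^(−0.04305 × 10.0) = 0.6502
Accumulation ratio R = 1 / (1 − e^(−kτ)) = 1 / (1 − 0.6502) = 2.859

2.9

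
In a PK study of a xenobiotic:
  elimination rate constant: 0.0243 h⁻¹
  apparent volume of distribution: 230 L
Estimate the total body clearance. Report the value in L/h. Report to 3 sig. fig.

CL = k × Vd = 0.0243 × 230 = 5.589 L/h

5.59 L/h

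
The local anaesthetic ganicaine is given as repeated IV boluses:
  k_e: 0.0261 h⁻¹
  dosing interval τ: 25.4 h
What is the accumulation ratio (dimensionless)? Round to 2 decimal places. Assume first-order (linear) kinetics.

2.06

e^(−kτ) = e^(−0.02610 × 25.4) = 0.5153
Accumulation ratio R = 1 / (1 − e^(−kτ)) = 1 / (1 − 0.5153) = 2.063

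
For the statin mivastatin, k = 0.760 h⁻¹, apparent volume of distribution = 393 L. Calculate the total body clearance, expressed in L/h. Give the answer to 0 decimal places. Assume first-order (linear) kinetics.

299 L/h

CL = k × Vd = 0.760 × 393 = 298.7 L/h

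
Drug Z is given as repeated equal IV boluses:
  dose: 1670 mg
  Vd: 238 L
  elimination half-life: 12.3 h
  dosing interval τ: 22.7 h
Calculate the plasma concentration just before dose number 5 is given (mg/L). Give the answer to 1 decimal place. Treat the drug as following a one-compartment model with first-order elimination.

2.7 mg/L

C₀ per dose = Dose / Vd = 1670 / 238 = 7.017 mg/L
k = ln2 / t½ = 0.693147 / 12.3 = 0.05635 h⁻¹
Fraction remaining after one interval: r = e^(−kτ) = e^(−0.05635 × 22.7) = 0.2783
Before dose 5, 4 doses have been given (aged 1τ, 2τ, 3τ, 4τ).
C_trough = C₀ × (r + r² + … + r^4) = C₀ × r(1−r^4)/(1−r)
        = 7.017 × 0.2783 × (1 − 0.005999) / (1 − 0.2783) = 2.690 mg/L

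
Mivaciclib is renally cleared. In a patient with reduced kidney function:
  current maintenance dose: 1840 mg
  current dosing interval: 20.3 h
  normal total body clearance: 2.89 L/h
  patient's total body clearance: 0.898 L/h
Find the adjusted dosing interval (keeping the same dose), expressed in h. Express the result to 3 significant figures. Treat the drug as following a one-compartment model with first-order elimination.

To keep the same average steady-state level, dosing rate must scale with clearance.
CL ratio = 0.898 / 2.89 = 0.3107
New interval (same dose) = 20.3 / 0.3107 = 65.34 h

65.3 h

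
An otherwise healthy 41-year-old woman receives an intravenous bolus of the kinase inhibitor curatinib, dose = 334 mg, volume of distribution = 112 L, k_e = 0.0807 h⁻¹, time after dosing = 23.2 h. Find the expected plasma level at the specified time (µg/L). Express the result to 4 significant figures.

C₀ = Dose / Vd = 334.0 / 112 = 2.982 mg/L
C = C₀ · e^(−k·t) = 2.982 × e^(−0.08070 × 23.2)
  = 2.982 × 0.1538 = 0.4586 mg/L
Convert: 0.4586 mg/L × 1000 = 458.6 µg/L

458.6 µg/L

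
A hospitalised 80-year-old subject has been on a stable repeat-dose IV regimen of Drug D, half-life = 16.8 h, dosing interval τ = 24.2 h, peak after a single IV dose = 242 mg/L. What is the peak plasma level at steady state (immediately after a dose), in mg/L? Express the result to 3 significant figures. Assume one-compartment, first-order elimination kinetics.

k = ln2 / t½ = 0.693147 / 16.8 = 0.04126 h⁻¹
e^(−kτ) = e^(−0.04126 × 24.2) = 0.3684
Accumulation ratio R = 1 / (1 − e^(−kτ)) = 1 / (1 − 0.3684) = 1.583
Steady-state peak = C₀ × R = 242 × 1.583 = 383.1 mg/L

383 mg/L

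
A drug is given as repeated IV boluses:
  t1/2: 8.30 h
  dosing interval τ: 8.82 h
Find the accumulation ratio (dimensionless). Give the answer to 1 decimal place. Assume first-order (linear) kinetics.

k = ln2 / t½ = 0.693147 / 8.30 = 0.08351 h⁻¹
e^(−kτ) = e^(−0.08351 × 8.82) = 0.4788
Accumulation ratio R = 1 / (1 − e^(−kτ)) = 1 / (1 − 0.4788) = 1.919

1.9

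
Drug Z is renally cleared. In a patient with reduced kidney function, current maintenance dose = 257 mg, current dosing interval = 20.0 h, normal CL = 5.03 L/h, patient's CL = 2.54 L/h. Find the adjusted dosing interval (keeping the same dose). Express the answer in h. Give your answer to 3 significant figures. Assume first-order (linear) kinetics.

39.6 h

To keep the same average steady-state level, dosing rate must scale with clearance.
CL ratio = 2.54 / 5.03 = 0.5050
New interval (same dose) = 20.0 / 0.5050 = 39.60 h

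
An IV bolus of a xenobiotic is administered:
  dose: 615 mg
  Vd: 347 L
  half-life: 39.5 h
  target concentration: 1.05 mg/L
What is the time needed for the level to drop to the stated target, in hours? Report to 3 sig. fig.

C₀ = Dose / Vd = 615.0 / 347 = 1.772 mg/L
k = ln2 / t½ = 0.693147 / 39.5 = 0.01755 h⁻¹
t = ln(C₀ / C) / k = ln(1.772 / 1.05) / 0.01755
  = ln(1.688) / 0.01755 = 0.5235 / 0.01755 = 29.83 h

29.8 h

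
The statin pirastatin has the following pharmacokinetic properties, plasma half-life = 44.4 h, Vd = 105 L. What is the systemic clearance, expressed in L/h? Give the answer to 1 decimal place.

k = ln2 / t½ = 0.693147 / 44.4 = 0.01561 h⁻¹
CL = k × Vd = 0.01561 × 105 = 1.639 L/h

1.6 L/h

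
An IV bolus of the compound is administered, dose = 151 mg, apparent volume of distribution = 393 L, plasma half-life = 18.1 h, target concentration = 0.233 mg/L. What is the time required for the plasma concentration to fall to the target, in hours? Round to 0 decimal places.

13 h

C₀ = Dose / Vd = 151.0 / 393 = 0.3842 mg/L
k = ln2 / t½ = 0.693147 / 18.1 = 0.03830 h⁻¹
t = ln(C₀ / C) / k = ln(0.3842 / 0.233) / 0.03830
  = ln(1.649) / 0.03830 = 0.5002 / 0.03830 = 13.06 h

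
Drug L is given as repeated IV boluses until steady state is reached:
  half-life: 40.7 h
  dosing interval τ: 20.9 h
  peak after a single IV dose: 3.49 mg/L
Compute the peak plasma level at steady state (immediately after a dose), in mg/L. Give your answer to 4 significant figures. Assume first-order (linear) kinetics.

11.65 mg/L

k = ln2 / t½ = 0.693147 / 40.7 = 0.01703 h⁻¹
e^(−kτ) = e^(−0.01703 × 20.9) = 0.7005
Accumulation ratio R = 1 / (1 − e^(−kτ)) = 1 / (1 − 0.7005) = 3.339
Steady-state peak = C₀ × R = 3.49 × 3.339 = 11.65 mg/L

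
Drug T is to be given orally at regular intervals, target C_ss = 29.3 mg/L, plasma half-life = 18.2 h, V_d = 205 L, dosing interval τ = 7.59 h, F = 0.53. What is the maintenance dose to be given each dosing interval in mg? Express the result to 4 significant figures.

k = ln2 / t½ = 0.693147 / 18.2 = 0.03809 h⁻¹
CL = k × Vd = 0.03809 × 205 = 7.808 L/h
At steady state, F × (Dose/τ) = Css × CL.
Dose = Css × CL × τ / F = 29.3 × 7.808 × 7.59 / 0.53 = 3276 mg

3276 mg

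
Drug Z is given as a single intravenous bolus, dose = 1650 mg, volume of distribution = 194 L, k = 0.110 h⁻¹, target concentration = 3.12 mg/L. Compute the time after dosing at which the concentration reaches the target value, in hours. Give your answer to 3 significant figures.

9.12 h

C₀ = Dose / Vd = 1650 / 194 = 8.505 mg/L
t = ln(C₀ / C) / k = ln(8.505 / 3.12) / 0.1100
  = ln(2.726) / 0.1100 = 1.003 / 0.1100 = 9.118 h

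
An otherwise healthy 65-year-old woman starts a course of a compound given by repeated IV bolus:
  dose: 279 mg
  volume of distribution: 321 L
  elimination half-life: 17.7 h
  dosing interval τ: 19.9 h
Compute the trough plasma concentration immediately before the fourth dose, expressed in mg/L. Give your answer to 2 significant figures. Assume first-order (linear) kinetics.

0.67 mg/L

C₀ per dose = Dose / Vd = 279 / 321 = 0.8692 mg/L
k = ln2 / t½ = 0.693147 / 17.7 = 0.03916 h⁻¹
Fraction remaining after one interval: r = e^(−kτ) = e^(−0.03916 × 19.9) = 0.4587
Before dose 4, 3 doses have been given (aged 1τ, 2τ, 3τ).
C_trough = C₀ × (r + r² + … + r^3) = C₀ × r(1−r^3)/(1−r)
        = 0.8692 × 0.4587 × (1 − 0.09651) / (1 − 0.4587) = 0.6655 mg/L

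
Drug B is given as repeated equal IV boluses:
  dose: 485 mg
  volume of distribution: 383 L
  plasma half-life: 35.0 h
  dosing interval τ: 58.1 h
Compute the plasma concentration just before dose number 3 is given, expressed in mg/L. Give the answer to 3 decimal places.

0.528 mg/L

C₀ per dose = Dose / Vd = 485 / 383 = 1.266 mg/L
k = ln2 / t½ = 0.693147 / 35.0 = 0.01980 h⁻¹
Fraction remaining after one interval: r = e^(−kτ) = e^(−0.01980 × 58.1) = 0.3165
Before dose 3, 2 doses have been given (aged 1τ, 2τ).
C_trough = C₀ × (r + r²) = 1.266 × (0.3165 + 0.1002) = 0.5275 mg/L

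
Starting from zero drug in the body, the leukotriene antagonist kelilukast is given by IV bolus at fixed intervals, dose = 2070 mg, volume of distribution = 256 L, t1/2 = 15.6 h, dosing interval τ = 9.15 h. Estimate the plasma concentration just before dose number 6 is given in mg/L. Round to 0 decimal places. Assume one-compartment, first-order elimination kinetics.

14 mg/L

C₀ per dose = Dose / Vd = 2070 / 256 = 8.086 mg/L
k = ln2 / t½ = 0.693147 / 15.6 = 0.04443 h⁻¹
Fraction remaining after one interval: r = e^(−kτ) = e^(−0.04443 × 9.15) = 0.6660
Before dose 6, 5 doses have been given (aged 1τ, 2τ, 3τ, 4τ, 5τ).
C_trough = C₀ × (r + r² + … + r^5) = C₀ × r(1−r^5)/(1−r)
        = 8.086 × 0.6660 × (1 − 0.1310) / (1 − 0.6660) = 14.01 mg/L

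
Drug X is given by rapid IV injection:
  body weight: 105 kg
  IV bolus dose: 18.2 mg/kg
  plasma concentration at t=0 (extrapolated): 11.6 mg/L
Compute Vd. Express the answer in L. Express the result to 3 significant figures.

Dose = 18.2 × 105 = 1911 mg
Vd = Dose / C₀ = 1911 / 11.6 = 164.7 L

165 L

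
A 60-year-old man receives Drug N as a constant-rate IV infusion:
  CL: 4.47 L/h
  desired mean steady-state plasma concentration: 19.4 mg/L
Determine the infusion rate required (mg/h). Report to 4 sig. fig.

86.72 mg/h

At steady state, infusion rate R₀ = Css × CL = 19.4 × 4.470 = 86.72 mg/h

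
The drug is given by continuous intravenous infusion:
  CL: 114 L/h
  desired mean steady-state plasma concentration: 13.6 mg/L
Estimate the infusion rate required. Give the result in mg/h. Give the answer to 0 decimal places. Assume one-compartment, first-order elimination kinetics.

At steady state, infusion rate R₀ = Css × CL = 13.6 × 114.0 = 1550 mg/h

1550 mg/h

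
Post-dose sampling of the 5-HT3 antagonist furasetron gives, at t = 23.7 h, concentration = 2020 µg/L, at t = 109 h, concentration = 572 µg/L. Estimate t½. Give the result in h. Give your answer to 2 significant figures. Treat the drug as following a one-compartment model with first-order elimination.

k = ln(C₁/C₂) / (t₂ − t₁) = ln(2020/572) / (109 − 23.7)
  = 1.262 / 85.30 = 0.01479 h⁻¹
t½ = ln2 / k = 0.693147 / 0.01479 = 46.87 h

47 h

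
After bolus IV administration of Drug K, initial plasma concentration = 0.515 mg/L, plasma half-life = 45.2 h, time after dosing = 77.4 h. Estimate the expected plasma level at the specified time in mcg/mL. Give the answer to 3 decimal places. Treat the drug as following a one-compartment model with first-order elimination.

k = ln2 / t½ = 0.693147 / 45.2 = 0.01534 h⁻¹
C = C₀ · e^(−k·t) = 0.5150 × e^(−0.01534 × 77.4)
  = 0.5150 × 0.3050 = 0.1571 mg/L
(0.1571 mg/L = 0.1571 mcg/mL)

0.157 mcg/mL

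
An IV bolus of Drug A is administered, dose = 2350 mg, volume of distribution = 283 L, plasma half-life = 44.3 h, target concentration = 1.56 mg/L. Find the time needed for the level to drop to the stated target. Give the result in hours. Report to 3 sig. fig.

107 h

C₀ = Dose / Vd = 2350 / 283 = 8.304 mg/L
k = ln2 / t½ = 0.693147 / 44.3 = 0.01565 h⁻¹
t = ln(C₀ / C) / k = ln(8.304 / 1.56) / 0.01565
  = ln(5.323) / 0.01565 = 1.672 / 0.01565 = 106.8 h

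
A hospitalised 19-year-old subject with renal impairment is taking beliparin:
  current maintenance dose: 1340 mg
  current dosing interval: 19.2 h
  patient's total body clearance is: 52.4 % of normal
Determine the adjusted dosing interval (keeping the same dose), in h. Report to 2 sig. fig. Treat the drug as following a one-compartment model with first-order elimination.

To keep the same average steady-state level, dosing rate must scale with clearance.
CL ratio = 52.4 / 100 = 0.5240
New interval (same dose) = 19.2 / 0.5240 = 36.64 h

37 h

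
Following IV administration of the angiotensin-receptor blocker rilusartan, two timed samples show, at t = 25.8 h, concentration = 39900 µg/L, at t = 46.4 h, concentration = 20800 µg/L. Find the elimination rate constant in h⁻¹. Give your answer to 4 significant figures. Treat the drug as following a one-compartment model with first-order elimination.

k = ln(C₁/C₂) / (t₂ − t₁) = ln(39900/20800) / (46.4 − 25.8)
  = 0.6514 / 20.60 = 0.03162 h⁻¹

0.03162 h⁻¹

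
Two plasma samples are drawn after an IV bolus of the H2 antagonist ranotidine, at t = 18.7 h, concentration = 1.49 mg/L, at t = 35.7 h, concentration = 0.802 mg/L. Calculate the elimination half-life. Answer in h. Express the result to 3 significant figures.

k = ln(C₁/C₂) / (t₂ − t₁) = ln(1.49/0.802) / (35.7 − 18.7)
  = 0.6194 / 17.00 = 0.03644 h⁻¹
t½ = ln2 / k = 0.693147 / 0.03644 = 19.02 h

19.0 h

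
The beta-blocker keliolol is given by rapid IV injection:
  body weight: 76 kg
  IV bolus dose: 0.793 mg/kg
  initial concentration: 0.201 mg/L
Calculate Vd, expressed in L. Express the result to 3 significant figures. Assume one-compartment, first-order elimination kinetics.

300 L

Dose = 0.793 × 76 = 60.27 mg
Vd = Dose / C₀ = 60.27 / 0.201 = 299.9 L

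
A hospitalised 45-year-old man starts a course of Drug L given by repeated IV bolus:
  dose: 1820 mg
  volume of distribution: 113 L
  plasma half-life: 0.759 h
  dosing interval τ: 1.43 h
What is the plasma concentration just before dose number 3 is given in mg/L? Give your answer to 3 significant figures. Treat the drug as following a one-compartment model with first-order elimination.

5.55 mg/L

C₀ per dose = Dose / Vd = 1820 / 113 = 16.11 mg/L
k = ln2 / t½ = 0.693147 / 0.759 = 0.9132 h⁻¹
Fraction remaining after one interval: r = e^(−kτ) = e^(−0.9132 × 1.43) = 0.2709
Before dose 3, 2 doses have been given (aged 1τ, 2τ).
C_trough = C₀ × (r + r²) = 16.11 × (0.2709 + 0.07339) = 5.547 mg/L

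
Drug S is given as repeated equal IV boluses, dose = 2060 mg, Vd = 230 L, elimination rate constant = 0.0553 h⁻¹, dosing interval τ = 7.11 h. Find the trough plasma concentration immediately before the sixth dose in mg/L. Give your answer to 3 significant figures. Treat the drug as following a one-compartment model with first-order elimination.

C₀ per dose = Dose / Vd = 2060 / 230 = 8.957 mg/L
Fraction remaining after one interval: r = e^(−kτ) = e^(−0.05530 × 7.11) = 0.6749
Before dose 6, 5 doses have been given (aged 1τ, 2τ, 3τ, 4τ, 5τ).
C_trough = C₀ × (r + r² + … + r^5) = C₀ × r(1−r^5)/(1−r)
        = 8.957 × 0.6749 × (1 − 0.1400) / (1 − 0.6749) = 15.99 mg/L

16.0 mg/L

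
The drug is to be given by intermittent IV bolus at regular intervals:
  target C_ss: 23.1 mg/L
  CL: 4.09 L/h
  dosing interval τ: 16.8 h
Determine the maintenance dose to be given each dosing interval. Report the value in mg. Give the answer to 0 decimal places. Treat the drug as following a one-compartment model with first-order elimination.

At steady state, Dose/τ = Css × CL.
Dose = Css × CL × τ = 23.1 × 4.090 × 16.8 = 1587 mg

1587 mg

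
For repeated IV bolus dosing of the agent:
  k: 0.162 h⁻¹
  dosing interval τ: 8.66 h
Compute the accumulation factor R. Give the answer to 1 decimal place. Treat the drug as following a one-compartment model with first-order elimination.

1.3

e^(−kτ) = e^(−0.1620 × 8.66) = 0.2459
Accumulation ratio R = 1 / (1 − e^(−kτ)) = 1 / (1 − 0.2459) = 1.326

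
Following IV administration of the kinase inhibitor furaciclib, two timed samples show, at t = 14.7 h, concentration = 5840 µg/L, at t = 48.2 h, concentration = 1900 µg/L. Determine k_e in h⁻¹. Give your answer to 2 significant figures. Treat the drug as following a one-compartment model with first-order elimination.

k = ln(C₁/C₂) / (t₂ − t₁) = ln(5840/1900) / (48.2 − 14.7)
  = 1.123 / 33.50 = 0.03352 h⁻¹

0.034 h⁻¹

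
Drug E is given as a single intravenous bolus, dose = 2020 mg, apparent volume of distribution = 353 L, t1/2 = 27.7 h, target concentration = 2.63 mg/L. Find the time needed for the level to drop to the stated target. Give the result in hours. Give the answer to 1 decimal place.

C₀ = Dose / Vd = 2020 / 353 = 5.722 mg/L
k = ln2 / t½ = 0.693147 / 27.7 = 0.02502 h⁻¹
t = ln(C₀ / C) / k = ln(5.722 / 2.63) / 0.02502
  = ln(2.176) / 0.02502 = 0.7775 / 0.02502 = 31.08 h

31.1 h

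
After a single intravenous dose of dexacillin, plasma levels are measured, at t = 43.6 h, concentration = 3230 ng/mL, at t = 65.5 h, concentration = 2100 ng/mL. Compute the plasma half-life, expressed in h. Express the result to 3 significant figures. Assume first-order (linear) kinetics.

35.3 h

k = ln(C₁/C₂) / (t₂ − t₁) = ln(3230/2100) / (65.5 − 43.6)
  = 0.4305 / 21.90 = 0.01966 h⁻¹
t½ = ln2 / k = 0.693147 / 0.01966 = 35.26 h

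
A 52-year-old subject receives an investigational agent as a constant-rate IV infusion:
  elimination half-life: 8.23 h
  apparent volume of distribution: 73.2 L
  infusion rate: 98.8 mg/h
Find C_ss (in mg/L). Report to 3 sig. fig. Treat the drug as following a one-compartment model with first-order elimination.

16.0 mg/L

k = ln2 / t½ = 0.693147 / 8.23 = 0.08422 h⁻¹
CL = k × Vd = 0.08422 × 73.2 = 6.165 L/h
At steady state Css = R₀ / CL = 98.8 / 6.165 = 16.03 mg/L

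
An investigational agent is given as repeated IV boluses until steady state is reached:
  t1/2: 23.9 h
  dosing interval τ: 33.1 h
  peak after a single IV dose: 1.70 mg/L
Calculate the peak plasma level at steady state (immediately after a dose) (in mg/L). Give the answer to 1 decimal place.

2.8 mg/L

k = ln2 / t½ = 0.693147 / 23.9 = 0.02900 h⁻¹
e^(−kτ) = e^(−0.02900 × 33.1) = 0.3829
Accumulation ratio R = 1 / (1 − e^(−kτ)) = 1 / (1 − 0.3829) = 1.620
Steady-state peak = C₀ × R = 1.70 × 1.620 = 2.754 mg/L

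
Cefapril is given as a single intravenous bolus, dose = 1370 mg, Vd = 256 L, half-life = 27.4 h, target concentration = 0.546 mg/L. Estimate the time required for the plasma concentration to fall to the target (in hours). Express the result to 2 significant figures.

C₀ = Dose / Vd = 1370 / 256 = 5.352 mg/L
k = ln2 / t½ = 0.693147 / 27.4 = 0.02530 h⁻¹
t = ln(C₀ / C) / k = ln(5.352 / 0.546) / 0.02530
  = ln(9.802) / 0.02530 = 2.283 / 0.02530 = 90.24 h

90 h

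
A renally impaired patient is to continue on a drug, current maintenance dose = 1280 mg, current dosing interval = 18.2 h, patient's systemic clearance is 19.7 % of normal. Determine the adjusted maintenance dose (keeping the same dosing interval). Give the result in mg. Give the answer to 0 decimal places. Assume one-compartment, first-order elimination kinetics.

To keep the same average steady-state level, dosing rate must scale with clearance.
CL ratio = 19.7 / 100 = 0.1970
New dose (same interval) = 1280 × 0.1970 = 252.2 mg

252 mg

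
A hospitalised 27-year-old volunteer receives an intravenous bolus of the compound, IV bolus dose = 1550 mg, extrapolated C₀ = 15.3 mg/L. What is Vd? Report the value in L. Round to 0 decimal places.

Vd = Dose / C₀ = 1550 / 15.3 = 101.3 L

101 L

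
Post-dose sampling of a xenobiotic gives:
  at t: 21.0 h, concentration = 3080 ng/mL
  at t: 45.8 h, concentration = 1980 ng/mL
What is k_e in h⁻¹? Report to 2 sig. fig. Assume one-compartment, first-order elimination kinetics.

0.018 h⁻¹

k = ln(C₁/C₂) / (t₂ − t₁) = ln(3080/1980) / (45.8 − 21.0)
  = 0.4418 / 24.80 = 0.01781 h⁻¹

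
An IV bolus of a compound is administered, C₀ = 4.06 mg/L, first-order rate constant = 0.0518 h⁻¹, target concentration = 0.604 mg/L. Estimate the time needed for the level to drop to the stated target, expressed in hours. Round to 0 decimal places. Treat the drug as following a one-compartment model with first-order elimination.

t = ln(C₀ / C) / k = ln(4.060 / 0.604) / 0.05180
  = ln(6.722) / 0.05180 = 1.905 / 0.05180 = 36.78 h

37 h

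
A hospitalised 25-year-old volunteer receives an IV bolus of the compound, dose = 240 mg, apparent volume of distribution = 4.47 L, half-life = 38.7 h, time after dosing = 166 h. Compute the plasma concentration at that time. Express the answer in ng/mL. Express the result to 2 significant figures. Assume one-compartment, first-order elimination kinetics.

C₀ = Dose / Vd = 240.0 / 4.47 = 53.69 mg/L
k = ln2 / t½ = 0.693147 / 38.7 = 0.01791 h⁻¹
C = C₀ · e^(−k·t) = 53.69 × e^(−0.01791 × 166)
  = 53.69 × 0.05115 = 2.746 mg/L
Convert: 2.746 mg/L × 1000 = 2746 ng/mL

2700 ng/mL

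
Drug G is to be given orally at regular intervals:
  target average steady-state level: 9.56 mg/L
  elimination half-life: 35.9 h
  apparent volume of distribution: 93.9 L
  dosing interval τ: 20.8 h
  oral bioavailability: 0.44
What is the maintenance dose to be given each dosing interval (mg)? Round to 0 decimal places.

k = ln2 / t½ = 0.693147 / 35.9 = 0.01931 h⁻¹
CL = k × Vd = 0.01931 × 93.9 = 1.813 L/h
At steady state, F × (Dose/τ) = Css × CL.
Dose = Css × CL × τ / F = 9.56 × 1.813 × 20.8 / 0.44 = 819.3 mg

819 mg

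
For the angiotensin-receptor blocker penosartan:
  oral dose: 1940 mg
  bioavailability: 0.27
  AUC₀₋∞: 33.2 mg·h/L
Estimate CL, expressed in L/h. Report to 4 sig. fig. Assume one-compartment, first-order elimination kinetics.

15.78 L/h

CL = F·Dose / AUC = 0.27 × 1940 / 33.2 = 15.78 L/h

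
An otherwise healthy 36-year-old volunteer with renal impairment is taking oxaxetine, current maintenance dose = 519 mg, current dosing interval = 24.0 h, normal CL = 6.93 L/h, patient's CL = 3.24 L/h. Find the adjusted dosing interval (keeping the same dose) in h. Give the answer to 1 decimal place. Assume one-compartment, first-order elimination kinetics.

51.3 h

To keep the same average steady-state level, dosing rate must scale with clearance.
CL ratio = 3.24 / 6.93 = 0.4675
New interval (same dose) = 24.0 / 0.4675 = 51.34 h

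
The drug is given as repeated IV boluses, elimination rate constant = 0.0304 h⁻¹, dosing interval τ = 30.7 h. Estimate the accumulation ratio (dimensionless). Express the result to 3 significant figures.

1.65

e^(−kτ) = e^(−0.03040 × 30.7) = 0.3933
Accumulation ratio R = 1 / (1 − e^(−kτ)) = 1 / (1 − 0.3933) = 1.648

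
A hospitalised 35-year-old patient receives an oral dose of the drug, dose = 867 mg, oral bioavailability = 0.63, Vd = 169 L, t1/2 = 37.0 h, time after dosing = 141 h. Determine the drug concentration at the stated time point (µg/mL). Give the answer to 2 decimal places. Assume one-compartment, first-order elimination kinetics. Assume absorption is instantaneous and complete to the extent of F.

Amount reaching circulation = F × Dose = 0.63 × 867.0 = 546.2 mg
C₀ = F·Dose / Vd = 546.2 / 169 = 3.232 mg/L
k = ln2 / t½ = 0.693147 / 37.0 = 0.01873 h⁻¹
C = C₀ · e^(−k·t) = 3.232 × e^(−0.01873 × 141)
  = 3.232 × 0.07129 = 0.2304 mg/L
(0.2304 mg/L = 0.2304 µg/mL)

0.23 µg/mL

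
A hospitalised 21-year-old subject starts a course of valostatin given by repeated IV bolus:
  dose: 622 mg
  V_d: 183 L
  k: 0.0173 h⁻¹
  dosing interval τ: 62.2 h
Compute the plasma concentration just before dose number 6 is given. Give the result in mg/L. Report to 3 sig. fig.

C₀ per dose = Dose / Vd = 622 / 183 = 3.399 mg/L
Fraction remaining after one interval: r = e^(−kτ) = e^(−0.01730 × 62.2) = 0.3409
Before dose 6, 5 doses have been given (aged 1τ, 2τ, 3τ, 4τ, 5τ).
C_trough = C₀ × (r + r² + … + r^5) = C₀ × r(1−r^5)/(1−r)
        = 3.399 × 0.3409 × (1 − 0.004604) / (1 − 0.3409) = 1.750 mg/L

1.75 mg/L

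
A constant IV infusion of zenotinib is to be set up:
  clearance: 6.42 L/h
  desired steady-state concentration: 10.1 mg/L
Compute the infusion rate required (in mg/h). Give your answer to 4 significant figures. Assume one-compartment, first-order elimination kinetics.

64.84 mg/h

At steady state, infusion rate R₀ = Css × CL = 10.1 × 6.420 = 64.84 mg/h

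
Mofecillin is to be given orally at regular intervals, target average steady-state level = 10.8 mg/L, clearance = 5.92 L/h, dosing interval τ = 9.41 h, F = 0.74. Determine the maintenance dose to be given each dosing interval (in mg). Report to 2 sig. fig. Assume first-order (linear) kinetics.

At steady state, F × (Dose/τ) = Css × CL.
Dose = Css × CL × τ / F = 10.8 × 5.920 × 9.41 / 0.74 = 813.0 mg

810 mg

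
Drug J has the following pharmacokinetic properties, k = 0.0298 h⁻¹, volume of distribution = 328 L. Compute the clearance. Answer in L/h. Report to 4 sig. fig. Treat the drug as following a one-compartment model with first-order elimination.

CL = k × Vd = 0.0298 × 328 = 9.774 L/h

9.774 L/h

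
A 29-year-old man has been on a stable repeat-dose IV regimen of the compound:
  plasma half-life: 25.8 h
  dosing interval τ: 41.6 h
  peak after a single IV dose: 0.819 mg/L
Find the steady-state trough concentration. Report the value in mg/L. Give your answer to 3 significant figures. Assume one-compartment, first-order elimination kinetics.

0.398 mg/L

k = ln2 / t½ = 0.693147 / 25.8 = 0.02687 h⁻¹
e^(−kτ) = e^(−0.02687 × 41.6) = 0.3270
Accumulation ratio R = 1 / (1 − e^(−kτ)) = 1 / (1 − 0.3270) = 1.486
Steady-state trough = C₀ × R × e^(−kτ) = 0.819 × 1.486 × 0.3270 = 0.3980 mg/L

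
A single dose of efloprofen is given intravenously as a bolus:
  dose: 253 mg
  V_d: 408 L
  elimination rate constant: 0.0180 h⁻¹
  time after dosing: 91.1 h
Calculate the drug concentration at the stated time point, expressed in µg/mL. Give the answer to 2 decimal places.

0.12 µg/mL

C₀ = Dose / Vd = 253.0 / 408 = 0.6201 mg/L
C = C₀ · e^(−k·t) = 0.6201 × e^(−0.01800 × 91.1)
  = 0.6201 × 0.1940 = 0.1203 mg/L
(0.1203 mg/L = 0.1203 µg/mL)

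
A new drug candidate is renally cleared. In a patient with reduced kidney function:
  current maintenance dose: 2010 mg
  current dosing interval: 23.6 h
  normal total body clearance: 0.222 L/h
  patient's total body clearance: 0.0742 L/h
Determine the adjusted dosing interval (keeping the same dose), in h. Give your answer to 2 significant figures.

To keep the same average steady-state level, dosing rate must scale with clearance.
CL ratio = 0.0742 / 0.222 = 0.3342
New interval (same dose) = 23.6 / 0.3342 = 70.62 h

71 h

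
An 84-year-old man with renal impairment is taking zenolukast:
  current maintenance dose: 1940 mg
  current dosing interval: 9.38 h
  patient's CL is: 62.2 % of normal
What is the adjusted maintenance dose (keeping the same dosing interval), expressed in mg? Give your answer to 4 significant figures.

1207 mg

To keep the same average steady-state level, dosing rate must scale with clearance.
CL ratio = 62.2 / 100 = 0.6220
New dose (same interval) = 1940 × 0.6220 = 1207 mg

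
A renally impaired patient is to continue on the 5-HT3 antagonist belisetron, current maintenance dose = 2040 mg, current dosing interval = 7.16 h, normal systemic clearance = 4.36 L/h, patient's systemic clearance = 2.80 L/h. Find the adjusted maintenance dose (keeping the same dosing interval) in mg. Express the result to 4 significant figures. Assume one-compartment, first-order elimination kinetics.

To keep the same average steady-state level, dosing rate must scale with clearance.
CL ratio = 2.80 / 4.36 = 0.6422
New dose (same interval) = 2040 × 0.6422 = 1310 mg

1310 mg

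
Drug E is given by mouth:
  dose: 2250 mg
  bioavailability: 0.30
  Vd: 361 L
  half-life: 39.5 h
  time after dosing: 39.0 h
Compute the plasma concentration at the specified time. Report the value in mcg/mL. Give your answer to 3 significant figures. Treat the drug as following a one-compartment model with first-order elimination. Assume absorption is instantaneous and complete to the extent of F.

0.943 mcg/mL

Amount reaching circulation = F × Dose = 0.30 × 2250 = 675.0 mg
C₀ = F·Dose / Vd = 675.0 / 361 = 1.870 mg/L
k = ln2 / t½ = 0.693147 / 39.5 = 0.01755 h⁻¹
C = C₀ · e^(−k·t) = 1.870 × e^(−0.01755 × 39.0)
  = 1.870 × 0.5044 = 0.9432 mg/L
(0.9432 mg/L = 0.9432 mcg/mL)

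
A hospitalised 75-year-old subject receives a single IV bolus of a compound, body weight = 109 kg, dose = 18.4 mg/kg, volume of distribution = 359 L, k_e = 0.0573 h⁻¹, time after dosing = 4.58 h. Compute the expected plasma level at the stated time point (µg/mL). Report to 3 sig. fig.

Total dose = 18.4 × 109 = 2006 mg
C₀ = Dose / Vd = 2006 / 359 = 5.588 mg/L
C = C₀ · e^(−k·t) = 5.588 × e^(−0.05730 × 4.58)
  = 5.588 × 0.7692 = 4.298 mg/L
(4.298 mg/L = 4.298 µg/mL)

4.30 µg/mL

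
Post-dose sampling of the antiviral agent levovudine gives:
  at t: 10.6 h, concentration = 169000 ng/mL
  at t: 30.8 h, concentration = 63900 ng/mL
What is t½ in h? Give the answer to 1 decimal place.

14.4 h

k = ln(C₁/C₂) / (t₂ − t₁) = ln(169000/63900) / (30.8 − 10.6)
  = 0.9726 / 20.20 = 0.04815 h⁻¹
t½ = ln2 / k = 0.693147 / 0.04815 = 14.40 h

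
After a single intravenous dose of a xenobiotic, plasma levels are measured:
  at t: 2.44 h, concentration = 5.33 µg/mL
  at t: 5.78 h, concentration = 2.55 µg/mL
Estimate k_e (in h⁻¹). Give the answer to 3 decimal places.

k = ln(C₁/C₂) / (t₂ − t₁) = ln(5.33/2.55) / (5.78 − 2.44)
  = 0.7373 / 3.340 = 0.2207 h⁻¹

0.221 h⁻¹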